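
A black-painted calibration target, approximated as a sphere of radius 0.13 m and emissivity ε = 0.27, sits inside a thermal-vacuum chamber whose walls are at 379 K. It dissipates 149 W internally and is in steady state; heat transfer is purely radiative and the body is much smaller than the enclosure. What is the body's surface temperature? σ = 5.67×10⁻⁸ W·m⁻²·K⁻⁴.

T ≈ 508 K

For a small grey body in a large enclosure, net radiated power = εσA(T⁴ − T_w⁴).
Steady state: P = εσA(T⁴ − T_w⁴) with A = 4πr² = 0.2124 m².
T⁴ = P/(εσA) + T_w⁴ = 149/(0.27·5.67×10⁻⁸·0.2124) + (379)⁴
    = 4.583×10¹⁰ + 2.063×10¹⁰ = 6.646×10¹⁰ K⁴.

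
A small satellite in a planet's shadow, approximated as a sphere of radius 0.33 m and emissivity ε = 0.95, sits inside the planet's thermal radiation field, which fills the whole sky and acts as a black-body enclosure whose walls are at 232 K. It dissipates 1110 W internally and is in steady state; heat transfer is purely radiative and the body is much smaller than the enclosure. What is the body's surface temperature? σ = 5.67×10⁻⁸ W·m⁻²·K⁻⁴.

T ≈ 366 K

For a small grey body in a large enclosure, net radiated power = εσA(T⁴ − T_w⁴).
Steady state: P = εσA(T⁴ − T_w⁴) with A = 4πr² = 1.368 m².
T⁴ = P/(εσA) + T_w⁴ = 1110/(0.95·5.67×10⁻⁸·1.368) + (232)⁴
    = 1.506×10¹⁰ + 2.897×10⁹ = 1.796×10¹⁰ K⁴.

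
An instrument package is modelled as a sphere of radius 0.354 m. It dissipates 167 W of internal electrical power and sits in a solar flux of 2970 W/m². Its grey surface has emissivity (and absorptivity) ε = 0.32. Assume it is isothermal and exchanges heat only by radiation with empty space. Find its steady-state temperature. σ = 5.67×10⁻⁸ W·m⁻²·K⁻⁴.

At steady state, absorbed solar power + internal power = radiated power.
Absorbed: α·S·A_cross = 0.32·2970·0.3937 = 374.2 W (cross-section πr²).
Total input = 374.2 + 167 = 541.2 W.
Radiated: εσ·A_surf·T⁴ with A_surf = 4πr² = 1.575 m².
T⁴ = 541.2/(0.32·5.67×10⁻⁸·1.575) = 1.894×10¹⁰ K⁴.

T ≈ 371 K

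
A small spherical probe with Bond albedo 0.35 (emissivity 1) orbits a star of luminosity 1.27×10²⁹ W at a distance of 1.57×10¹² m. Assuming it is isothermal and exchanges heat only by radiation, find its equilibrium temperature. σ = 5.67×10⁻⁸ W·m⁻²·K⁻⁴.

T ≈ 329 K

First find the stellar flux at distance d: S = L/(4πd²) = 1.27×10²⁹/(4π·(1.57×10¹²)²) = 4100 W/m².
For an isothermal sphere, absorbed (1−a)S·πr² = emitted σ·4πr²·T⁴, so T⁴ = (1−a)S/(4σ).
T⁴ = 0.650·4100/(4·5.67×10⁻⁸) = 1.175×10¹⁰ K⁴.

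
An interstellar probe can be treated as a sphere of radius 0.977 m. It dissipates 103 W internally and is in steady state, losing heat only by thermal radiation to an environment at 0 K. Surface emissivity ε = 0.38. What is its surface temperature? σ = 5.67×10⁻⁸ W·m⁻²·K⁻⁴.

Steady state: internal power = radiated power, P = εσA T⁴.
Radiating area A = 4πr² = 11.99 m².
T⁴ = P/(εσA) = 103/(0.38·5.67×10⁻⁸·11.99) = 3.985×10⁸ K⁴.
T = (3.985×10⁸)^(1/4).

T ≈ 141 K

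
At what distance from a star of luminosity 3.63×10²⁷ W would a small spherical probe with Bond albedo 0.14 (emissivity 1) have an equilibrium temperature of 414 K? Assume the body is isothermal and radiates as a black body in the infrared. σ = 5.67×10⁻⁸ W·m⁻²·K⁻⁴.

For an isothermal black-emitting sphere, (1−a)S·πr² = σ·4πr²·T⁴ ⇒ S = 4σT⁴/(1−a).
S = 4·5.67×10⁻⁸·(414)⁴/0.860 = 7747 W/m².
Flux falls as S = L/(4πd²), so d = √(L/(4πS)) = √(3.63×10²⁷/(4π·7747)).

d ≈ 1.93×10¹¹ m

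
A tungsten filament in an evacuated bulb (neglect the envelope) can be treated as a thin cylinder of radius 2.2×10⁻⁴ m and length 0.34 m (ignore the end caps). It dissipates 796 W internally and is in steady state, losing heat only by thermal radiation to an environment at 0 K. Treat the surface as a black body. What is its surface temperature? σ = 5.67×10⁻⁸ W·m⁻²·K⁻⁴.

T ≈ 2340 K

Steady state: internal power = radiated power, P = εσA T⁴.
Radiating area A = 2πrL = 4.700×10⁻⁴ m².
T⁴ = P/(εσA) = 796/(1.0·5.67×10⁻⁸·4.700×10⁻⁴) = 2.987×10¹³ K⁴.
T = (2.987×10¹³)^(1/4).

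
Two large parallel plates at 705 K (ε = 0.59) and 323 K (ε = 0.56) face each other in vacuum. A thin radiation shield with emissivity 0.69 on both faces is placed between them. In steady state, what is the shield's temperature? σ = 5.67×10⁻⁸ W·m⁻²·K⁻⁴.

In steady state the net flux on the hot side equals that on the cold side.
σ(T₁⁴−T_s⁴)/D₁ = σ(T_s⁴−T₂⁴)/D₂, with D₁ = 1/ε₁+1/ε_s−1 = 2.144, D₂ = 1/ε_s+1/ε₂−1 = 2.235.
Solve for T_s⁴: T_s⁴ = (D₂·T₁⁴ + D₁·T₂⁴)/(D₁+D₂) = 1.314×10¹¹ K⁴.

T_s ≈ 602 K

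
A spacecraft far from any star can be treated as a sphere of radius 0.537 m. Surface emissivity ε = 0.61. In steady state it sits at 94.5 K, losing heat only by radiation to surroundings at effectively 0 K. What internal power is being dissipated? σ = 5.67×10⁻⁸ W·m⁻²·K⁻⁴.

P ≈ 10.0 W

Steady state: P = εσA T⁴.
A = 4πr² = 3.624 m²; T⁴ = (94.5)⁴ = 7.975×10⁷ K⁴.
P = 0.61 × 5.67×10⁻⁸ × 3.624 × 7.975×10⁷.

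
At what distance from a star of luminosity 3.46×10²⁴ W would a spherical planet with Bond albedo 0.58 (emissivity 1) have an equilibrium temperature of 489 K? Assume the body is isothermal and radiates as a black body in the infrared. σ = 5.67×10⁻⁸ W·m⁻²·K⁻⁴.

For an isothermal black-emitting sphere, (1−a)S·πr² = σ·4πr²·T⁴ ⇒ S = 4σT⁴/(1−a).
S = 4·5.67×10⁻⁸·(489)⁴/0.420 = 30880 W/m².
Flux falls as S = L/(4πd²), so d = √(L/(4πS)) = √(3.46×10²⁴/(4π·30880)).

d ≈ 2.99×10⁹ m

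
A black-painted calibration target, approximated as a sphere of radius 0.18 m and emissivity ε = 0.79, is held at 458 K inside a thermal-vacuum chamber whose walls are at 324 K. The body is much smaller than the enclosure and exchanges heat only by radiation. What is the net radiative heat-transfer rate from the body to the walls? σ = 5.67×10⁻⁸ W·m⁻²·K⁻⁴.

For a small grey body in a large enclosure: P_net = εσA(T_body⁴ − T_wall⁴).
A = 4πr² = 0.4072 m²; T_body⁴ − T_wall⁴ = 4.400×10¹⁰ − 1.102×10¹⁰ = 3.298×10¹⁰ K⁴.
|P_net| = 0.79·5.67×10⁻⁸·0.4072·3.298×10¹⁰.

P_net ≈ 601 W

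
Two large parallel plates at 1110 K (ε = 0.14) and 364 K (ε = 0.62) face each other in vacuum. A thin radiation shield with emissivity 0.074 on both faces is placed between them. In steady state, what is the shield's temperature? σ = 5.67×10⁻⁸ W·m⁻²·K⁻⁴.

T_s ≈ 896 K

In steady state the net flux on the hot side equals that on the cold side.
σ(T₁⁴−T_s⁴)/D₁ = σ(T_s⁴−T₂⁴)/D₂, with D₁ = 1/ε₁+1/ε_s−1 = 19.66, D₂ = 1/ε_s+1/ε₂−1 = 14.13.
Solve for T_s⁴: T_s⁴ = (D₂·T₁⁴ + D₁·T₂⁴)/(D₁+D₂) = 6.450×10¹¹ K⁴.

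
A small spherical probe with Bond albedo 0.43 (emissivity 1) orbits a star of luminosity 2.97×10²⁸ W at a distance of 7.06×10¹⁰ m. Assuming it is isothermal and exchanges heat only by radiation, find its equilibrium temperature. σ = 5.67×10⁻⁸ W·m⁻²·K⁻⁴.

T ≈ 1040 K

First find the stellar flux at distance d: S = L/(4πd²) = 2.97×10²⁸/(4π·(7.06×10¹⁰)²) = 4.742×10⁵ W/m².
For an isothermal sphere, absorbed (1−a)S·πr² = emitted σ·4πr²·T⁴, so T⁴ = (1−a)S/(4σ).
T⁴ = 0.570·4.742×10⁵/(4·5.67×10⁻⁸) = 1.192×10¹² K⁴.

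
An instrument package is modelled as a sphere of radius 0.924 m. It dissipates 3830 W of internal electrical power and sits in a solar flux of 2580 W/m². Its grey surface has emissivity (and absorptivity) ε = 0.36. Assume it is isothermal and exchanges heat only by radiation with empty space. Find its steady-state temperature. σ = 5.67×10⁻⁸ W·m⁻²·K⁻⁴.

T ≈ 412 K

At steady state, absorbed solar power + internal power = radiated power.
Absorbed: α·S·A_cross = 0.36·2580·2.682 = 2491 W (cross-section πr²).
Total input = 2491 + 3830 = 6321 W.
Radiated: εσ·A_surf·T⁴ with A_surf = 4πr² = 10.73 m².
T⁴ = 6321/(0.36·5.67×10⁻⁸·10.73) = 2.886×10¹⁰ K⁴.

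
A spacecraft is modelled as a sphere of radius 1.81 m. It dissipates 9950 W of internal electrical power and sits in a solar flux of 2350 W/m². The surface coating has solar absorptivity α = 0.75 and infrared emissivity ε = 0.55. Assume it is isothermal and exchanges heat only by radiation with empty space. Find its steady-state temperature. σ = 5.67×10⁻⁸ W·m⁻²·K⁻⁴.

T ≈ 385 K

At steady state, absorbed solar power + internal power = radiated power.
Absorbed: α·S·A_cross = 0.75·2350·10.29 = 18140 W (cross-section πr²).
Total input = 18140 + 9950 = 28090 W.
Radiated: εσ·A_surf·T⁴ with A_surf = 4πr² = 41.17 m².
T⁴ = 28090/(0.55·5.67×10⁻⁸·41.17) = 2.188×10¹⁰ K⁴.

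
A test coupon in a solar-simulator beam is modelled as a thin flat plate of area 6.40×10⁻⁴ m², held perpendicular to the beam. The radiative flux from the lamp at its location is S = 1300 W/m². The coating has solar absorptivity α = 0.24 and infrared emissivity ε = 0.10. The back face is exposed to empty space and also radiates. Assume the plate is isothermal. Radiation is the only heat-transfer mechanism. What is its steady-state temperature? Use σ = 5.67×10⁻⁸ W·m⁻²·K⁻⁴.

At equilibrium, absorbed power = emitted power.
Absorbing cross-section = A = 6.400×10⁻⁴ m²; emitting surface = 2A = 0.001280 m² (ratio 2).
αS·A_cross = εσ·A_surf·T⁴  ⇒  T⁴ = αS/(ε·2σ).
T⁴ = 0.240·1300/(0.10·2·5.67×10⁻⁸) = 2.751×10¹⁰ K⁴.
T = (2.751×10¹⁰)^(1/4).

T ≈ 407 K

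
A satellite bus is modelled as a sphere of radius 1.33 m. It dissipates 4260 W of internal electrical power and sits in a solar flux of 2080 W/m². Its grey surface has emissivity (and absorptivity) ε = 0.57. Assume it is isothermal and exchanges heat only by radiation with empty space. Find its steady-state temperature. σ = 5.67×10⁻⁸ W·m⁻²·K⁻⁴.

T ≈ 351 K

At steady state, absorbed solar power + internal power = radiated power.
Absorbed: α·S·A_cross = 0.57·2080·5.557 = 6589 W (cross-section πr²).
Total input = 6589 + 4260 = 10850 W.
Radiated: εσ·A_surf·T⁴ with A_surf = 4πr² = 22.23 m².
T⁴ = 10850/(0.57·5.67×10⁻⁸·22.23) = 1.510×10¹⁰ K⁴.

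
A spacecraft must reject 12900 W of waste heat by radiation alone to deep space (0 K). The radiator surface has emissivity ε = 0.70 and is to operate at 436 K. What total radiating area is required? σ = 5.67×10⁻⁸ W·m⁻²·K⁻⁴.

A ≈ 8.99 m²

P = εσA T⁴ ⇒ A = P/(εσT⁴).
T⁴ = 3.614×10¹⁰ K⁴.
A = 12900/(0.70 × 5.67×10⁻⁸ × 3.614×10¹⁰).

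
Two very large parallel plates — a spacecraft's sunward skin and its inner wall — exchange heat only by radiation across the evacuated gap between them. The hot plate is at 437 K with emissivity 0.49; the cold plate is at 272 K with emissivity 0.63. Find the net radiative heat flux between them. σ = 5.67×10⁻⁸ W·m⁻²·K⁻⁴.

q ≈ 669 W/m²

For two infinite grey parallel plates, q = σ(T₁⁴ − T₂⁴)/(1/ε₁ + 1/ε₂ − 1).
T₁⁴ − T₂⁴ = 3.647×10¹⁰ − 5.474×10⁹ = 3.100×10¹⁰ K⁴.
1/ε₁ + 1/ε₂ − 1 = 2.041 + 1.587 − 1 = 2.628.
q = 5.67×10⁻⁸ × 3.100×10¹⁰ / 2.628.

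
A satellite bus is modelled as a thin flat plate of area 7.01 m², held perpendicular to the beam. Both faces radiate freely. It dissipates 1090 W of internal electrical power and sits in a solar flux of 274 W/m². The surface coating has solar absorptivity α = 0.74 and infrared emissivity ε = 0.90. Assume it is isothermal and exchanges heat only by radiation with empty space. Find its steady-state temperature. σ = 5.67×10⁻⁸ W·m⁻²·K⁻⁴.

T ≈ 243 K

At steady state, absorbed solar power + internal power = radiated power.
Absorbed: α·S·A_cross = 0.74·274·7.010 = 1421 W (cross-section A).
Total input = 1421 + 1090 = 2511 W.
Radiated: εσ·A_surf·T⁴ with A_surf = 2A = 14.02 m².
T⁴ = 2511/(0.90·5.67×10⁻⁸·14.02) = 3.510×10⁹ K⁴.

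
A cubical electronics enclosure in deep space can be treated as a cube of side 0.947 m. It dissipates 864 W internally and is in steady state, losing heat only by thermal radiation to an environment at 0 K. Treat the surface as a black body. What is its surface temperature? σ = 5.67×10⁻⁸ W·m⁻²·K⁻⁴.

T ≈ 231 K

Steady state: internal power = radiated power, P = εσA T⁴.
Radiating area A = 6L² = 5.381 m².
T⁴ = P/(εσA) = 864/(1.0·5.67×10⁻⁸·5.381) = 2.832×10⁹ K⁴.
T = (2.832×10⁹)^(1/4).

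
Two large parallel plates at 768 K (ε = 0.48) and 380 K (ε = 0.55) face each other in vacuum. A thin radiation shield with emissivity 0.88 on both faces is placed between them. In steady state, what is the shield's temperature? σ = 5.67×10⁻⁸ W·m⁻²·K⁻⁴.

In steady state the net flux on the hot side equals that on the cold side.
σ(T₁⁴−T_s⁴)/D₁ = σ(T_s⁴−T₂⁴)/D₂, with D₁ = 1/ε₁+1/ε_s−1 = 2.220, D₂ = 1/ε_s+1/ε₂−1 = 1.955.
Solve for T_s⁴: T_s⁴ = (D₂·T₁⁴ + D₁·T₂⁴)/(D₁+D₂) = 1.740×10¹¹ K⁴.

T_s ≈ 646 K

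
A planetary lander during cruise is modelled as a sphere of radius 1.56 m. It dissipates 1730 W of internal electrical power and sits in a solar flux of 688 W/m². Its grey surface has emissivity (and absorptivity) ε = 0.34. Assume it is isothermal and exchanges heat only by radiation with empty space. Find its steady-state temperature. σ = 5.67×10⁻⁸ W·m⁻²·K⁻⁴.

T ≈ 278 K

At steady state, absorbed solar power + internal power = radiated power.
Absorbed: α·S·A_cross = 0.34·688·7.645 = 1788 W (cross-section πr²).
Total input = 1788 + 1730 = 3518 W.
Radiated: εσ·A_surf·T⁴ with A_surf = 4πr² = 30.58 m².
T⁴ = 3518/(0.34·5.67×10⁻⁸·30.58) = 5.968×10⁹ K⁴.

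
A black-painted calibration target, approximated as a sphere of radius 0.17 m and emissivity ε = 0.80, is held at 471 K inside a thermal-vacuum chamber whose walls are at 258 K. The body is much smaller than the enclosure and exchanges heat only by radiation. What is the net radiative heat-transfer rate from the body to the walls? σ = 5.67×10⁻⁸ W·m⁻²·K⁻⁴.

For a small grey body in a large enclosure: P_net = εσA(T_body⁴ − T_wall⁴).
A = 4πr² = 0.3632 m²; T_body⁴ − T_wall⁴ = 4.921×10¹⁰ − 4.431×10⁹ = 4.478×10¹⁰ K⁴.
|P_net| = 0.80·5.67×10⁻⁸·0.3632·4.478×10¹⁰.

P_net ≈ 738 W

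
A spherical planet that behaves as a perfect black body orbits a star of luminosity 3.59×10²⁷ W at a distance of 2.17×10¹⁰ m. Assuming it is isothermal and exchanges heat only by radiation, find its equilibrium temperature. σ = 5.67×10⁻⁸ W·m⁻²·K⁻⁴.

First find the stellar flux at distance d: S = L/(4πd²) = 3.59×10²⁷/(4π·(2.17×10¹⁰)²) = 6.067×10⁵ W/m².
For an isothermal sphere, absorbed (1−a)S·πr² = emitted σ·4πr²·T⁴, so T⁴ = (1−a)S/(4σ).
T⁴ = 1.00·6.067×10⁵/(4·5.67×10⁻⁸) = 2.675×10¹² K⁴.

T ≈ 1280 K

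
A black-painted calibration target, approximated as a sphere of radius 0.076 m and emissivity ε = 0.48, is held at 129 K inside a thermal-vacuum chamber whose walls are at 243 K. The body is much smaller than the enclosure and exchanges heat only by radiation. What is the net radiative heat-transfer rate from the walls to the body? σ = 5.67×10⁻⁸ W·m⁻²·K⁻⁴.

For a small grey body in a large enclosure: P_net = εσA(T_body⁴ − T_wall⁴).
A = 4πr² = 0.07258 m²; T_body⁴ − T_wall⁴ = 2.769×10⁸ − 3.487×10⁹ = -3.210×10⁹ K⁴.
|P_net| = 0.48·5.67×10⁻⁸·0.07258·3.210×10⁹.

P_net ≈ 6.34 W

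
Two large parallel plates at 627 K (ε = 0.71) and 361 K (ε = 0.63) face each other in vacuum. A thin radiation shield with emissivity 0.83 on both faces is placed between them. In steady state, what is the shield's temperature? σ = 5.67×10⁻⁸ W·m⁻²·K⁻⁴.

T_s ≈ 547 K

In steady state the net flux on the hot side equals that on the cold side.
σ(T₁⁴−T_s⁴)/D₁ = σ(T_s⁴−T₂⁴)/D₂, with D₁ = 1/ε₁+1/ε_s−1 = 1.613, D₂ = 1/ε_s+1/ε₂−1 = 1.792.
Solve for T_s⁴: T_s⁴ = (D₂·T₁⁴ + D₁·T₂⁴)/(D₁+D₂) = 8.938×10¹⁰ K⁴.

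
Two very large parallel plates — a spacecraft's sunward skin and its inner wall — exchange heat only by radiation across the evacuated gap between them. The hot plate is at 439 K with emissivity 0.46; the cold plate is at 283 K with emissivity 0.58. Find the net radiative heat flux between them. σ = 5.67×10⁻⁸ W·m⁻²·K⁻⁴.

For two infinite grey parallel plates, q = σ(T₁⁴ − T₂⁴)/(1/ε₁ + 1/ε₂ − 1).
T₁⁴ − T₂⁴ = 3.714×10¹⁰ − 6.414×10⁹ = 3.073×10¹⁰ K⁴.
1/ε₁ + 1/ε₂ − 1 = 2.174 + 1.724 − 1 = 2.898.
q = 5.67×10⁻⁸ × 3.073×10¹⁰ / 2.898.

q ≈ 601 W/m²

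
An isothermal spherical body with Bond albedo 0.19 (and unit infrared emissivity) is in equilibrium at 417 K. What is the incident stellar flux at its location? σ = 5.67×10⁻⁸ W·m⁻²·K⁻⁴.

S ≈ 8470 W/m²

(1−a)S·πr² = σ·4πr²·T⁴ ⇒ S = 4σT⁴/(1−a).
S = 4·5.67×10⁻⁸·3.024×10¹⁰/0.810.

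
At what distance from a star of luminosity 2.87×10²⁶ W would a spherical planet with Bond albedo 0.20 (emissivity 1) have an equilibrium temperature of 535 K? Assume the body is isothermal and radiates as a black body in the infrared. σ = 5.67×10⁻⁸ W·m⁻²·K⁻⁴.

d ≈ 3.14×10¹⁰ m

For an isothermal black-emitting sphere, (1−a)S·πr² = σ·4πr²·T⁴ ⇒ S = 4σT⁴/(1−a).
S = 4·5.67×10⁻⁸·(535)⁴/0.800 = 23230 W/m².
Flux falls as S = L/(4πd²), so d = √(L/(4πS)) = √(2.87×10²⁶/(4π·23230)).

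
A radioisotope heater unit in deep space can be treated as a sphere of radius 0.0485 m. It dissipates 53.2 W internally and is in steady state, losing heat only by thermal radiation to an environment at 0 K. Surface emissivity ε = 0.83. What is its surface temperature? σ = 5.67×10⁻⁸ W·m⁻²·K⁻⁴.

T ≈ 442 K

Steady state: internal power = radiated power, P = εσA T⁴.
Radiating area A = 4πr² = 0.02956 m².
T⁴ = P/(εσA) = 53.2/(0.83·5.67×10⁻⁸·0.02956) = 3.824×10¹⁰ K⁴.
T = (3.824×10¹⁰)^(1/4).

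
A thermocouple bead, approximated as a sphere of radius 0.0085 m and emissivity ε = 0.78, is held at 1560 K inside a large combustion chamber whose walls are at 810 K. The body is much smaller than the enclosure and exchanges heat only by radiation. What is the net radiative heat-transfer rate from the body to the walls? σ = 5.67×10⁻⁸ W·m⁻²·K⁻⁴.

P_net ≈ 221 W

For a small grey body in a large enclosure: P_net = εσA(T_body⁴ − T_wall⁴).
A = 4πr² = 9.079×10⁻⁴ m²; T_body⁴ − T_wall⁴ = 5.922×10¹² − 4.305×10¹¹ = 5.492×10¹² K⁴.
|P_net| = 0.78·5.67×10⁻⁸·9.079×10⁻⁴·5.492×10¹².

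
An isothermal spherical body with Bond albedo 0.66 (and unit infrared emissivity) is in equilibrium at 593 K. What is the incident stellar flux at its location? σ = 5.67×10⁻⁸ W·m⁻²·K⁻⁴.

S ≈ 82500 W/m²

(1−a)S·πr² = σ·4πr²·T⁴ ⇒ S = 4σT⁴/(1−a).
S = 4·5.67×10⁻⁸·1.237×10¹¹/0.340.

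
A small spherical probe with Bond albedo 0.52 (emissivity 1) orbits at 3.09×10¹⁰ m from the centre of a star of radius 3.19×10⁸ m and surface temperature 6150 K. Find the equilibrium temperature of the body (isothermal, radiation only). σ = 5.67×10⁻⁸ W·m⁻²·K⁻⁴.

T ≈ 368 K

The star's surface emits σT_*⁴; at distance d the flux is S = σT_*⁴(R_*/d)².
S = 5.67×10⁻⁸·(6150)⁴·(3.19×10⁸/3.09×10¹⁰)² = 8645 W/m².
For an isothermal sphere T⁴ = (1−a)S/(4σ) = 1.830×10¹⁰ K⁴.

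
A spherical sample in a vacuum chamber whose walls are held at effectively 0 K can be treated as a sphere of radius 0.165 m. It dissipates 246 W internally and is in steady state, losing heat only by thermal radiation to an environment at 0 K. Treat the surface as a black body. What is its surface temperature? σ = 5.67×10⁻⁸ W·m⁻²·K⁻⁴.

T ≈ 336 K

Steady state: internal power = radiated power, P = εσA T⁴.
Radiating area A = 4πr² = 0.3421 m².
T⁴ = P/(εσA) = 246/(1.0·5.67×10⁻⁸·0.3421) = 1.268×10¹⁰ K⁴.
T = (1.268×10¹⁰)^(1/4).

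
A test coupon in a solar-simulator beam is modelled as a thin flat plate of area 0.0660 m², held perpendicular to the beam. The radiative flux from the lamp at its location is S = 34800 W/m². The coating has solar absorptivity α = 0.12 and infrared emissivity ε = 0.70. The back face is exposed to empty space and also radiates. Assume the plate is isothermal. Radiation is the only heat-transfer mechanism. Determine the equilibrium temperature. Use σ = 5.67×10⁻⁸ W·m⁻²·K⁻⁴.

At equilibrium, absorbed power = emitted power.
Absorbing cross-section = A = 0.06600 m²; emitting surface = 2A = 0.1320 m² (ratio 2).
αS·A_cross = εσ·A_surf·T⁴  ⇒  T⁴ = αS/(ε·2σ).
T⁴ = 0.120·34800/(0.70·2·5.67×10⁻⁸) = 5.261×10¹⁰ K⁴.
T = (5.261×10¹⁰)^(1/4).

T ≈ 479 K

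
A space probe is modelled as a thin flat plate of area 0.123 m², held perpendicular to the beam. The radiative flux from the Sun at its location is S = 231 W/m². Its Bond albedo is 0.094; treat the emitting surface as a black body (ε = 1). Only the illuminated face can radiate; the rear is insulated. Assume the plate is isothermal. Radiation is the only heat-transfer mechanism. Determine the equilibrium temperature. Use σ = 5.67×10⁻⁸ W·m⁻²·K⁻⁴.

At equilibrium, absorbed power = emitted power.
Absorbing cross-section = A = 0.1230 m²; emitting surface = A = 0.1230 m² (ratio 1).
(1−a)S·A_cross = εσ·A_surf·T⁴  ⇒  T⁴ = (1−a)S/(1σ).
T⁴ = 0.906·231/(1·5.67×10⁻⁸) = 3.691×10⁹ K⁴.
T = (3.691×10⁹)^(1/4).

T ≈ 246 K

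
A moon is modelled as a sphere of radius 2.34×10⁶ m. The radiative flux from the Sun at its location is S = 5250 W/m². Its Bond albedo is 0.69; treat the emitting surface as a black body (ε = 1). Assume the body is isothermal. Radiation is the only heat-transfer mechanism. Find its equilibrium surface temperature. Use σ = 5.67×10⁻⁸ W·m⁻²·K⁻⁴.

T ≈ 291 K

At equilibrium, absorbed power = emitted power.
Absorbing cross-section = πr² = 1.720×10¹³ m²; emitting surface = 4πr² = 6.881×10¹³ m² (ratio 4).
(1−a)S·A_cross = εσ·A_surf·T⁴  ⇒  T⁴ = (1−a)S/(4σ).
T⁴ = 0.310·5250/(4·5.67×10⁻⁸) = 7.176×10⁹ K⁴.
T = (7.176×10⁹)^(1/4).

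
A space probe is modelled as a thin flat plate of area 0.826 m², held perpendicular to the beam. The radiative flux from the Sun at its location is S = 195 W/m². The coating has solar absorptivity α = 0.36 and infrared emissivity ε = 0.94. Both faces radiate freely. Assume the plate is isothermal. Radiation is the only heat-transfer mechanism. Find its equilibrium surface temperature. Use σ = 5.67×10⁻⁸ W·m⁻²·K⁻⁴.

At equilibrium, absorbed power = emitted power.
Absorbing cross-section = A = 0.8260 m²; emitting surface = 2A = 1.652 m² (ratio 2).
αS·A_cross = εσ·A_surf·T⁴  ⇒  T⁴ = αS/(ε·2σ).
T⁴ = 0.360·195/(0.94·2·5.67×10⁻⁸) = 6.586×10⁸ K⁴.
T = (6.586×10⁸)^(1/4).

T ≈ 160 K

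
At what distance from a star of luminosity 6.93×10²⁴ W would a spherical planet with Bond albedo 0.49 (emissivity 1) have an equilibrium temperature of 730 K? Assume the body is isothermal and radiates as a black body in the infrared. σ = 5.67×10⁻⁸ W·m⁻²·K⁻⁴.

d ≈ 2.09×10⁹ m

For an isothermal black-emitting sphere, (1−a)S·πr² = σ·4πr²·T⁴ ⇒ S = 4σT⁴/(1−a).
S = 4·5.67×10⁻⁸·(730)⁴/0.510 = 1.263×10⁵ W/m².
Flux falls as S = L/(4πd²), so d = √(L/(4πS)) = √(6.93×10²⁴/(4π·1.263×10⁵)).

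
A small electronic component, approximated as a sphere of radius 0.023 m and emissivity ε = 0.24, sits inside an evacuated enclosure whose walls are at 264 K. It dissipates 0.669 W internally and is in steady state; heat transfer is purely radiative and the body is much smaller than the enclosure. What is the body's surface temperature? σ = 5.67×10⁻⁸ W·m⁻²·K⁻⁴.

T ≈ 333 K

For a small grey body in a large enclosure, net radiated power = εσA(T⁴ − T_w⁴).
Steady state: P = εσA(T⁴ − T_w⁴) with A = 4πr² = 0.006648 m².
T⁴ = P/(εσA) + T_w⁴ = 0.669/(0.24·5.67×10⁻⁸·0.006648) + (264)⁴
    = 7.395×10⁹ + 4.858×10⁹ = 1.225×10¹⁰ K⁴.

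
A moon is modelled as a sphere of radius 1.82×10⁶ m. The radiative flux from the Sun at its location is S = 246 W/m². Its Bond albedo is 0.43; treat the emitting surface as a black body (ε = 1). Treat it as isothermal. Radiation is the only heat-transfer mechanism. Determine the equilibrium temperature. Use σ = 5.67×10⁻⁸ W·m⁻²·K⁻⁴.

T ≈ 158 K

At equilibrium, absorbed power = emitted power.
Absorbing cross-section = πr² = 1.041×10¹³ m²; emitting surface = 4πr² = 4.162×10¹³ m² (ratio 4).
(1−a)S·A_cross = εσ·A_surf·T⁴  ⇒  T⁴ = (1−a)S/(4σ).
T⁴ = 0.570·246/(4·5.67×10⁻⁸) = 6.183×10⁸ K⁴.
T = (6.183×10⁸)^(1/4).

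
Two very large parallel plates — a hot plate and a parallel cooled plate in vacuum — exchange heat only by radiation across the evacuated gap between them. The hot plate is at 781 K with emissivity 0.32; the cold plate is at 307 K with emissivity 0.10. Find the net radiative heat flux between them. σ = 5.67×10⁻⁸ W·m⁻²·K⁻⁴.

q ≈ 1700 W/m²

For two infinite grey parallel plates, q = σ(T₁⁴ − T₂⁴)/(1/ε₁ + 1/ε₂ − 1).
T₁⁴ − T₂⁴ = 3.721×10¹¹ − 8.883×10⁹ = 3.632×10¹¹ K⁴.
1/ε₁ + 1/ε₂ − 1 = 3.125 + 10.00 − 1 = 12.12.
q = 5.67×10⁻⁸ × 3.632×10¹¹ / 12.12.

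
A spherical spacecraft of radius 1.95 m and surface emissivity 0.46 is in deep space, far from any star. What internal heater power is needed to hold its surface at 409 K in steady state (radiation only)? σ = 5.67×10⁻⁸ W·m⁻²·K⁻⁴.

P ≈ 34900 W

P = εσ·4πr²·T⁴.
4πr² = 47.78 m²; T⁴ = 2.798×10¹⁰ K⁴.
P = 0.46·5.67×10⁻⁸·47.78·2.798×10¹⁰.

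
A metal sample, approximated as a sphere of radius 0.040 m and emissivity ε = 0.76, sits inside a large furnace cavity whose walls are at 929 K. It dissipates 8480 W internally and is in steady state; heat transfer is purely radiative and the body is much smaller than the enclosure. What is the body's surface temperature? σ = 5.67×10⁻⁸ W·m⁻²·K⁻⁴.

T ≈ 1800 K

For a small grey body in a large enclosure, net radiated power = εσA(T⁴ − T_w⁴).
Steady state: P = εσA(T⁴ − T_w⁴) with A = 4πr² = 0.02011 m².
T⁴ = P/(εσA) + T_w⁴ = 8480/(0.76·5.67×10⁻⁸·0.02011) + (929)⁴
    = 9.787×10¹² + 7.448×10¹¹ = 1.053×10¹³ K⁴.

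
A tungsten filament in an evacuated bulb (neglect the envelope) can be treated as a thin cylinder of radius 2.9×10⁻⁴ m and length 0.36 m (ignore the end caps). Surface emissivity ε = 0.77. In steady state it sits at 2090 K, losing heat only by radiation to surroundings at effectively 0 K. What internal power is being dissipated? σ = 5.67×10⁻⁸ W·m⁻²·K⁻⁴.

P ≈ 546 W

Steady state: P = εσA T⁴.
A = 2πrL = 6.560×10⁻⁴ m²; T⁴ = (2090)⁴ = 1.908×10¹³ K⁴.
P = 0.77 × 5.67×10⁻⁸ × 6.560×10⁻⁴ × 1.908×10¹³.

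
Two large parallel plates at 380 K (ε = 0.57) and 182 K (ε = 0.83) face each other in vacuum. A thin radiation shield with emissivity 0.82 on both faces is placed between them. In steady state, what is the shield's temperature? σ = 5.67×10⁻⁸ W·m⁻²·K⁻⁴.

T_s ≈ 311 K

In steady state the net flux on the hot side equals that on the cold side.
σ(T₁⁴−T_s⁴)/D₁ = σ(T_s⁴−T₂⁴)/D₂, with D₁ = 1/ε₁+1/ε_s−1 = 1.974, D₂ = 1/ε_s+1/ε₂−1 = 1.424.
Solve for T_s⁴: T_s⁴ = (D₂·T₁⁴ + D₁·T₂⁴)/(D₁+D₂) = 9.377×10⁹ K⁴.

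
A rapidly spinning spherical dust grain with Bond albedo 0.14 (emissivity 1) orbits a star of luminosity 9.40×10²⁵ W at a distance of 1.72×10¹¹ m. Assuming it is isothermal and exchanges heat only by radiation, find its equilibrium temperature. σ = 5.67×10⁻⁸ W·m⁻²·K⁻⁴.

First find the stellar flux at distance d: S = L/(4πd²) = 9.40×10²⁵/(4π·(1.72×10¹¹)²) = 252.8 W/m².
For an isothermal sphere, absorbed (1−a)S·πr² = emitted σ·4πr²·T⁴, so T⁴ = (1−a)S/(4σ).
T⁴ = 0.860·252.8/(4·5.67×10⁻⁸) = 9.588×10⁸ K⁴.

T ≈ 176 K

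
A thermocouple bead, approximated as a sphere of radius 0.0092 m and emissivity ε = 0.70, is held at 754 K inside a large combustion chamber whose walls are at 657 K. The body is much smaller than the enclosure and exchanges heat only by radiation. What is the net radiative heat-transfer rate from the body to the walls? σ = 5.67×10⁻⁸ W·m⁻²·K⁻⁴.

P_net ≈ 5.78 W

For a small grey body in a large enclosure: P_net = εσA(T_body⁴ − T_wall⁴).
A = 4πr² = 0.001064 m²; T_body⁴ − T_wall⁴ = 3.232×10¹¹ − 1.863×10¹¹ = 1.369×10¹¹ K⁴.
|P_net| = 0.70·5.67×10⁻⁸·0.001064·1.369×10¹¹.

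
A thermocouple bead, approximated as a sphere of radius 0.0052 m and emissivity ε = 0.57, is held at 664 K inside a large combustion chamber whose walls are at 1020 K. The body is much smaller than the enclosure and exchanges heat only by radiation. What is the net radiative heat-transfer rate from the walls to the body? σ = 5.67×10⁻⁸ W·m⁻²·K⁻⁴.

P_net ≈ 9.75 W

For a small grey body in a large enclosure: P_net = εσA(T_body⁴ − T_wall⁴).
A = 4πr² = 3.398×10⁻⁴ m²; T_body⁴ − T_wall⁴ = 1.944×10¹¹ − 1.082×10¹² = -8.880×10¹¹ K⁴.
|P_net| = 0.57·5.67×10⁻⁸·3.398×10⁻⁴·8.880×10¹¹.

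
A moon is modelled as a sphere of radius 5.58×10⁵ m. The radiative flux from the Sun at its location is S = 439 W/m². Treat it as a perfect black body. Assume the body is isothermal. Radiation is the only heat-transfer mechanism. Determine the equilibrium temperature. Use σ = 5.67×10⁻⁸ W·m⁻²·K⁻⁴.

At equilibrium, absorbed power = emitted power.
Absorbing cross-section = πr² = 9.782×10¹¹ m²; emitting surface = 4πr² = 3.913×10¹² m² (ratio 4).
S·A_cross = εσ·A_surf·T⁴  ⇒  T⁴ = S/(4σ).
T⁴ = 1.00·439/(4·5.67×10⁻⁸) = 1.936×10⁹ K⁴.
T = (1.936×10⁹)^(1/4).

T ≈ 210 K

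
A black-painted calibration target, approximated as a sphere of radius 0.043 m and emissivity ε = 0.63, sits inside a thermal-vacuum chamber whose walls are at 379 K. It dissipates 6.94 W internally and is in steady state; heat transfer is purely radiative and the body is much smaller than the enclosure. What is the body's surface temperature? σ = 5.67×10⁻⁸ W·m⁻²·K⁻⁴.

T ≈ 413 K

For a small grey body in a large enclosure, net radiated power = εσA(T⁴ − T_w⁴).
Steady state: P = εσA(T⁴ − T_w⁴) with A = 4πr² = 0.02324 m².
T⁴ = P/(εσA) + T_w⁴ = 6.94/(0.63·5.67×10⁻⁸·0.02324) + (379)⁴
    = 8.362×10⁹ + 2.063×10¹⁰ = 2.899×10¹⁰ K⁴.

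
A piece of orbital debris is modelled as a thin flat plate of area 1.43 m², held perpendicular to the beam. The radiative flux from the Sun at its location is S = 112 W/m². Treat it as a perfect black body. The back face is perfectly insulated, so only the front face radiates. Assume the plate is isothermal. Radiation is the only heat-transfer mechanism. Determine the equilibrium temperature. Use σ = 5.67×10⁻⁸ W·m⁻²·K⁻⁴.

At equilibrium, absorbed power = emitted power.
Absorbing cross-section = A = 1.430 m²; emitting surface = A = 1.430 m² (ratio 1).
S·A_cross = εσ·A_surf·T⁴  ⇒  T⁴ = S/(1σ).
T⁴ = 1.00·112/(1·5.67×10⁻⁸) = 1.975×10⁹ K⁴.
T = (1.975×10⁹)^(1/4).

T ≈ 211 K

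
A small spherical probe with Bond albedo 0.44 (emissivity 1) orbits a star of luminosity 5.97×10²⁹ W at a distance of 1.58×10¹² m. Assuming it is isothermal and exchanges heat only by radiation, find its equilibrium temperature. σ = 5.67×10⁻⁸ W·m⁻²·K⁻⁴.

T ≈ 466 K

First find the stellar flux at distance d: S = L/(4πd²) = 5.97×10²⁹/(4π·(1.58×10¹²)²) = 19030 W/m².
For an isothermal sphere, absorbed (1−a)S·πr² = emitted σ·4πr²·T⁴, so T⁴ = (1−a)S/(4σ).
T⁴ = 0.560·19030/(4·5.67×10⁻⁸) = 4.699×10¹⁰ K⁴.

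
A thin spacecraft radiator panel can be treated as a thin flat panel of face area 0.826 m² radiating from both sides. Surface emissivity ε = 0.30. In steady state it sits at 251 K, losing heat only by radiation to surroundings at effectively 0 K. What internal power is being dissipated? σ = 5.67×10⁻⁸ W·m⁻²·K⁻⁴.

P ≈ 112 W

Steady state: P = εσA T⁴.
A = 2·0.826 = 1.652 m²; T⁴ = (251)⁴ = 3.969×10⁹ K⁴.
P = 0.30 × 5.67×10⁻⁸ × 1.652 × 3.969×10⁹.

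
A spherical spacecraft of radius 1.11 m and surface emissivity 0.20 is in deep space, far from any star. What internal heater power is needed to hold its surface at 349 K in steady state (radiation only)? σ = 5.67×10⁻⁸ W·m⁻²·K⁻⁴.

P ≈ 2600 W

P = εσ·4πr²·T⁴.
4πr² = 15.48 m²; T⁴ = 1.484×10¹⁰ K⁴.
P = 0.20·5.67×10⁻⁸·15.48·1.484×10¹⁰.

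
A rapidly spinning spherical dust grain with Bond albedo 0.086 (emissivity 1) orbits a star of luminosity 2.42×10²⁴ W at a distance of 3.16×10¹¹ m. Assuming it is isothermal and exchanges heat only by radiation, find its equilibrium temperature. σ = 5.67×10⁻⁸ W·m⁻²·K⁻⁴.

First find the stellar flux at distance d: S = L/(4πd²) = 2.42×10²⁴/(4π·(3.16×10¹¹)²) = 1.929 W/m².
For an isothermal sphere, absorbed (1−a)S·πr² = emitted σ·4πr²·T⁴, so T⁴ = (1−a)S/(4σ).
T⁴ = 0.914·1.929/(4·5.67×10⁻⁸) = 7.772×10⁶ K⁴.

T ≈ 52.8 K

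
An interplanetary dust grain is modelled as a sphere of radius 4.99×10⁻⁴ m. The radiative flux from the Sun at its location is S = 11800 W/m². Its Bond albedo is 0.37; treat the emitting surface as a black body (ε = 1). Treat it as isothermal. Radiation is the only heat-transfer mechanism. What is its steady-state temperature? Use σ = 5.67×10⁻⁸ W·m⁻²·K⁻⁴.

T ≈ 425 K

At equilibrium, absorbed power = emitted power.
Absorbing cross-section = πr² = 7.823×10⁻⁷ m²; emitting surface = 4πr² = 3.129×10⁻⁶ m² (ratio 4).
(1−a)S·A_cross = εσ·A_surf·T⁴  ⇒  T⁴ = (1−a)S/(4σ).
T⁴ = 0.630·11800/(4·5.67×10⁻⁸) = 3.278×10¹⁰ K⁴.
T = (3.278×10¹⁰)^(1/4).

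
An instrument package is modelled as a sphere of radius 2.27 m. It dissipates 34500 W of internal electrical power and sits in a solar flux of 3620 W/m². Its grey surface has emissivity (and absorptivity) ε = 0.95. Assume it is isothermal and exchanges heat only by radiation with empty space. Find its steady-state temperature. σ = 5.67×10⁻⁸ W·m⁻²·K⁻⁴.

T ≈ 401 K

At steady state, absorbed solar power + internal power = radiated power.
Absorbed: α·S·A_cross = 0.95·3620·16.19 = 55670 W (cross-section πr²).
Total input = 55670 + 34500 = 90170 W.
Radiated: εσ·A_surf·T⁴ with A_surf = 4πr² = 64.75 m².
T⁴ = 90170/(0.95·5.67×10⁻⁸·64.75) = 2.585×10¹⁰ K⁴.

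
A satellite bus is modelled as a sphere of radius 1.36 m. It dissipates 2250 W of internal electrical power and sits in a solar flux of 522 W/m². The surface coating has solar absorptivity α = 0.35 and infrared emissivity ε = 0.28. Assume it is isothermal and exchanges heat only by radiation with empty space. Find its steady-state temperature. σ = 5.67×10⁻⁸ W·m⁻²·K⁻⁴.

At steady state, absorbed solar power + internal power = radiated power.
Absorbed: α·S·A_cross = 0.35·522·5.811 = 1062 W (cross-section πr²).
Total input = 1062 + 2250 = 3312 W.
Radiated: εσ·A_surf·T⁴ with A_surf = 4πr² = 23.24 m².
T⁴ = 3312/(0.28·5.67×10⁻⁸·23.24) = 8.975×10⁹ K⁴.

T ≈ 308 K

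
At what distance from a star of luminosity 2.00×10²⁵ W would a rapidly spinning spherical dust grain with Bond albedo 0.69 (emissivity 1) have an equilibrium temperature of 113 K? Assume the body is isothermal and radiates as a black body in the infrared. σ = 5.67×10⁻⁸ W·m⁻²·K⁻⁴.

d ≈ 1.16×10¹¹ m

For an isothermal black-emitting sphere, (1−a)S·πr² = σ·4πr²·T⁴ ⇒ S = 4σT⁴/(1−a).
S = 4·5.67×10⁻⁸·(113)⁴/0.310 = 119.3 W/m².
Flux falls as S = L/(4πd²), so d = √(L/(4πS)) = √(2.00×10²⁵/(4π·119.3)).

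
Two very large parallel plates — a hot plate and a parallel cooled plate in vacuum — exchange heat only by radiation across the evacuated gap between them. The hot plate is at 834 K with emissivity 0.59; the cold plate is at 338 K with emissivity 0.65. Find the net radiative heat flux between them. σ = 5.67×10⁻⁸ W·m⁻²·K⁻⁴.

For two infinite grey parallel plates, q = σ(T₁⁴ − T₂⁴)/(1/ε₁ + 1/ε₂ − 1).
T₁⁴ − T₂⁴ = 4.838×10¹¹ − 1.305×10¹⁰ = 4.707×10¹¹ K⁴.
1/ε₁ + 1/ε₂ − 1 = 1.695 + 1.538 − 1 = 2.233.
q = 5.67×10⁻⁸ × 4.707×10¹¹ / 2.233.

q ≈ 12000 W/m²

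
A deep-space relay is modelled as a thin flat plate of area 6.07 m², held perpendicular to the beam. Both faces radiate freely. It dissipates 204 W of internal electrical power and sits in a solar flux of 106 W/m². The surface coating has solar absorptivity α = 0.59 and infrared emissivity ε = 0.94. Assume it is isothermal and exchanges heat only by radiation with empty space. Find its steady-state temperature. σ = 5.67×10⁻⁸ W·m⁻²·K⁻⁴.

At steady state, absorbed solar power + internal power = radiated power.
Absorbed: α·S·A_cross = 0.59·106·6.070 = 379.6 W (cross-section A).
Total input = 379.6 + 204 = 583.6 W.
Radiated: εσ·A_surf·T⁴ with A_surf = 2A = 12.14 m².
T⁴ = 583.6/(0.94·5.67×10⁻⁸·12.14) = 9.020×10⁸ K⁴.

T ≈ 173 K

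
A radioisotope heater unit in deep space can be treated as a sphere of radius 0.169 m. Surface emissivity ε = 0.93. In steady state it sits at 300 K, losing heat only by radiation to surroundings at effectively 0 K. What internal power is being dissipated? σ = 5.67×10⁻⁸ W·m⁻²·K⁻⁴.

Steady state: P = εσA T⁴.
A = 4πr² = 0.3589 m²; T⁴ = (300)⁴ = 8.100×10⁹ K⁴.
P = 0.93 × 5.67×10⁻⁸ × 0.3589 × 8.100×10⁹.

P ≈ 153 W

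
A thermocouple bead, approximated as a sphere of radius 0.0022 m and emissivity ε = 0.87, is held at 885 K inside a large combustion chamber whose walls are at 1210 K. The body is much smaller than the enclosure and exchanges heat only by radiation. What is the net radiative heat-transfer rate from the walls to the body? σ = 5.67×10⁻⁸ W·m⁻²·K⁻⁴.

For a small grey body in a large enclosure: P_net = εσA(T_body⁴ − T_wall⁴).
A = 4πr² = 6.082×10⁻⁵ m²; T_body⁴ − T_wall⁴ = 6.134×10¹¹ − 2.144×10¹² = -1.530×10¹² K⁴.
|P_net| = 0.87·5.67×10⁻⁸·6.082×10⁻⁵·1.530×10¹².

P_net ≈ 4.59 W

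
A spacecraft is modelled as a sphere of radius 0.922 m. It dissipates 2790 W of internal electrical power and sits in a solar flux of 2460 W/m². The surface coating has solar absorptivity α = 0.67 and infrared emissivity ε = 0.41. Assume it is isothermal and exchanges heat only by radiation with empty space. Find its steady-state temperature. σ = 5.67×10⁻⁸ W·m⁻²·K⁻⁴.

T ≈ 413 K

At steady state, absorbed solar power + internal power = radiated power.
Absorbed: α·S·A_cross = 0.67·2460·2.671 = 4402 W (cross-section πr²).
Total input = 4402 + 2790 = 7192 W.
Radiated: εσ·A_surf·T⁴ with A_surf = 4πr² = 10.68 m².
T⁴ = 7192/(0.41·5.67×10⁻⁸·10.68) = 2.896×10¹⁰ K⁴.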